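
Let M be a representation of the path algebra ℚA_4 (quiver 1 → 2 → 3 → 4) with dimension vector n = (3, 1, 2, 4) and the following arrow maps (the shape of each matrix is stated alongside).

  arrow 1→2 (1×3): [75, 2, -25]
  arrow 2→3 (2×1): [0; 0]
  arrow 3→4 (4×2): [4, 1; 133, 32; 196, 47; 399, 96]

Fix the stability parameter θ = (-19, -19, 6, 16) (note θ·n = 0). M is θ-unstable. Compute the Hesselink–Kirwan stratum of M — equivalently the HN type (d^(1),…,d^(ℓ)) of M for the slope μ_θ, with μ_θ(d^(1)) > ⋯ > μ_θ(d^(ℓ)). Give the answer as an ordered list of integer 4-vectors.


Via rank(M_{q-1}∘⋯∘M_p): M ≅ I[1,1]^2, I[1,2], I[3,4]^2, I[4,4]^2.
μ_θ-semistable layers: μ^(1)=16; μ^(2)=6; μ^(3)=-19

((0, 0, 0, 4); (0, 0, 2, 0); (3, 1, 0, 0))


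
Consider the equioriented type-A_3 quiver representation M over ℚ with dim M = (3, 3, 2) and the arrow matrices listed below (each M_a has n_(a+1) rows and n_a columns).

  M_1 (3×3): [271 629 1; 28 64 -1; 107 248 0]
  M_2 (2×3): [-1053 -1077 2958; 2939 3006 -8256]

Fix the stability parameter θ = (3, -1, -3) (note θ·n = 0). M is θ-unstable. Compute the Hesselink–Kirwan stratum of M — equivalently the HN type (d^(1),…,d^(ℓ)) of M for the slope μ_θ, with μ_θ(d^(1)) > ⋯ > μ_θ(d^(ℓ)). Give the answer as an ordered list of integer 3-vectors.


Interval decomposition of M: I[1,2], I[1,3]^2.
HN type (ℓ=2): μ^(1)=1; μ^(2)=-1/3

((1, 1, 0); (2, 2, 2))


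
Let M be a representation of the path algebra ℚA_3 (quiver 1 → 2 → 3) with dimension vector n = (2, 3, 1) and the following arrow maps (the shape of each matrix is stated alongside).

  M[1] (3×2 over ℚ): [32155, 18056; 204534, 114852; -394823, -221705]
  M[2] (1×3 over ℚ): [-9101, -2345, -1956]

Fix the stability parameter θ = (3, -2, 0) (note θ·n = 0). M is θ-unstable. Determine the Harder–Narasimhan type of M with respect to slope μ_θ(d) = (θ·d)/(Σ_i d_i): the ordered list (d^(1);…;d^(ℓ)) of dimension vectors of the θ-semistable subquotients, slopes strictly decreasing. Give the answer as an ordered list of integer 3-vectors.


Interval decomposition of M: I[1,2], I[1,3], I[2,2].
HN type (ℓ=3): μ^(1)=1/2; μ^(2)=1/3; μ^(3)=-2

((1, 1, 0); (1, 1, 1); (0, 1, 0))


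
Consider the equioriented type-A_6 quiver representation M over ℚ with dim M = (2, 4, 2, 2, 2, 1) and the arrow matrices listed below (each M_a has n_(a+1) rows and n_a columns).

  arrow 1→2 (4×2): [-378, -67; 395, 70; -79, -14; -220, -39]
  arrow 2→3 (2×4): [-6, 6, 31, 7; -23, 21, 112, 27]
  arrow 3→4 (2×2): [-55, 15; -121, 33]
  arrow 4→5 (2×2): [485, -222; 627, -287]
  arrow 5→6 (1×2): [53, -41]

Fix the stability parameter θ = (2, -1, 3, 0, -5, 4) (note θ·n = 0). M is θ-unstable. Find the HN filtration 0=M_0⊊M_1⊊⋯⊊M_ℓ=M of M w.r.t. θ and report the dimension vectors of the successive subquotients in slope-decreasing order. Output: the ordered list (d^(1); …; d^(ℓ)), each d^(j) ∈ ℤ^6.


Via rank(M_{q-1}∘⋯∘M_p): M ≅ I[1,3], I[1,6], I[2,2]^2, I[4,5].
μ_θ-semistable layers: μ^(1)=4; μ^(2)=3; μ^(3)=1/2; μ^(4)=-1/5; μ^(5)=-1; μ^(6)=-5/2

((0, 0, 0, 0, 0, 1); (0, 0, 1, 0, 0, 0); (1, 1, 0, 0, 0, 0); (1, 1, 1, 1, 1, 0); (0, 2, 0, 0, 0, 0); (0, 0, 0, 1, 1, 0))


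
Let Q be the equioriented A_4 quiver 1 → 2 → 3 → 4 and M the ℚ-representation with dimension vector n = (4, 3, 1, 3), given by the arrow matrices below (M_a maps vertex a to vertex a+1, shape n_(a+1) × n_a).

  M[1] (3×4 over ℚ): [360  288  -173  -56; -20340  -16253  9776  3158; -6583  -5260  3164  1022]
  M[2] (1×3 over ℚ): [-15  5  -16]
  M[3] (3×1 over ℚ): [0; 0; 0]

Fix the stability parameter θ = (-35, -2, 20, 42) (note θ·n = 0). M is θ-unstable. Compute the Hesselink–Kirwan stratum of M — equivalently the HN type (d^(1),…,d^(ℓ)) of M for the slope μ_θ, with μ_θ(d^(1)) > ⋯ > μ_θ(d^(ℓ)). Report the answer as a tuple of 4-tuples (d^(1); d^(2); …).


Via rank(M_{q-1}∘⋯∘M_p): M ≅ I[1,1], I[1,2]^2, I[1,3], I[4,4]^3.
μ_θ-semistable layers: μ^(1)=42; μ^(2)=20; μ^(3)=-2; μ^(4)=-35

((0, 0, 0, 3); (0, 0, 1, 0); (0, 3, 0, 0); (4, 0, 0, 0))


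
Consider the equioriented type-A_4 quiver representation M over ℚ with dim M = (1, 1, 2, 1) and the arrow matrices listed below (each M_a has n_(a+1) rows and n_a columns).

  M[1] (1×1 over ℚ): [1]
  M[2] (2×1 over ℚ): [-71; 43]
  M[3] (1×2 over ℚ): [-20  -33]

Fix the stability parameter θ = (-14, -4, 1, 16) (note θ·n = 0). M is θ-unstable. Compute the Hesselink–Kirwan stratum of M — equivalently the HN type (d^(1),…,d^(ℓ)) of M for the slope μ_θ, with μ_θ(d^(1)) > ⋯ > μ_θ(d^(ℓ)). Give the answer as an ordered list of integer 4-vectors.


Barcode: M ≅ I[1,4], I[3,3]. HN layers by μ_θ (4 steps, strictly decreasing):
  μ^(1)=16; μ^(2)=1; μ^(3)=-4; μ^(4)=-14

((0, 0, 0, 1); (0, 0, 2, 0); (0, 1, 0, 0); (1, 0, 0, 0))


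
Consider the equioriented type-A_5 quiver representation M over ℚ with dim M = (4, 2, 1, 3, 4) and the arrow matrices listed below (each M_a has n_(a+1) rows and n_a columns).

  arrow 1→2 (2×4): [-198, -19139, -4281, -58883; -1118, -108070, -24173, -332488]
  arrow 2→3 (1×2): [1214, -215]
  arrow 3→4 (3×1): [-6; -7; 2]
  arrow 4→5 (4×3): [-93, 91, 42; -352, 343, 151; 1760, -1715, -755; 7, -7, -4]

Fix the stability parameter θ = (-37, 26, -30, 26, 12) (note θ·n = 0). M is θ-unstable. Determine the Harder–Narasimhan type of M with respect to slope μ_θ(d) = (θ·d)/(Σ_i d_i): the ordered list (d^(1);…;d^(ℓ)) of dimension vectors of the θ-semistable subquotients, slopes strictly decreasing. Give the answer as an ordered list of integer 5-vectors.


Barcode: M ≅ I[1,1]^2, I[1,2], I[1,5], I[4,4], I[4,5], I[5,5]^2. HN layers by μ_θ (5 steps, strictly decreasing):
  μ^(1)=26; μ^(2)=19; μ^(3)=12; μ^(4)=-2; μ^(5)=-37

((0, 1, 0, 1, 0); (0, 0, 0, 2, 2); (0, 0, 0, 0, 2); (0, 1, 1, 0, 0); (4, 0, 0, 0, 0))


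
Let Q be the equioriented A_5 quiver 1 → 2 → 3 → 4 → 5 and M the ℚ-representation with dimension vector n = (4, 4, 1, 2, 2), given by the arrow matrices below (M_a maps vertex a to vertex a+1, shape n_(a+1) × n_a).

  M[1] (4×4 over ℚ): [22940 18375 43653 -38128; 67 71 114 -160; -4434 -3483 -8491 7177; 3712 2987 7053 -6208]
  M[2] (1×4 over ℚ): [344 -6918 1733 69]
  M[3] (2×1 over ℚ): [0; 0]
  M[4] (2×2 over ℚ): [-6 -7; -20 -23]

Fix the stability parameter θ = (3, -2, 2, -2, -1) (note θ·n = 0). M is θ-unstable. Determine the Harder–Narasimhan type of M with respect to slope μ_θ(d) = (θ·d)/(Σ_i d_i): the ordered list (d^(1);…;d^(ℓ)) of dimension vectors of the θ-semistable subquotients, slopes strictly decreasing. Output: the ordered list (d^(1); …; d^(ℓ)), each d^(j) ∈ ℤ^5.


Barcode: M ≅ I[1,1], I[1,2]^2, I[1,3], I[2,2], I[4,5]^2. HN layers by μ_θ (5 steps, strictly decreasing):
  μ^(1)=3; μ^(2)=2; μ^(3)=1/2; μ^(4)=-1; μ^(5)=-2

((1, 0, 0, 0, 0); (0, 0, 1, 0, 0); (3, 3, 0, 0, 0); (0, 0, 0, 0, 2); (0, 1, 0, 2, 0))


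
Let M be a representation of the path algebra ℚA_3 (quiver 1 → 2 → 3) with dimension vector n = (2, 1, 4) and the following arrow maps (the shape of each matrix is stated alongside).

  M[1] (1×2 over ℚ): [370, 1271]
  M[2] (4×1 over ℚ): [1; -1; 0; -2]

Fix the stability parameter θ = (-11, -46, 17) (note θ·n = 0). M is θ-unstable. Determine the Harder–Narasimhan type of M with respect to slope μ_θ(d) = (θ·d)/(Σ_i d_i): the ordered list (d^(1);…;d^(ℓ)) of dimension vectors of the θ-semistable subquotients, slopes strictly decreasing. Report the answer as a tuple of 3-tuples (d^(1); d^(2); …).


Barcode: M ≅ I[1,1], I[1,3], I[3,3]^3. HN layers by μ_θ (3 steps, strictly decreasing):
  μ^(1)=17; μ^(2)=-11; μ^(3)=-57/2

((0, 0, 4); (1, 0, 0); (1, 1, 0))


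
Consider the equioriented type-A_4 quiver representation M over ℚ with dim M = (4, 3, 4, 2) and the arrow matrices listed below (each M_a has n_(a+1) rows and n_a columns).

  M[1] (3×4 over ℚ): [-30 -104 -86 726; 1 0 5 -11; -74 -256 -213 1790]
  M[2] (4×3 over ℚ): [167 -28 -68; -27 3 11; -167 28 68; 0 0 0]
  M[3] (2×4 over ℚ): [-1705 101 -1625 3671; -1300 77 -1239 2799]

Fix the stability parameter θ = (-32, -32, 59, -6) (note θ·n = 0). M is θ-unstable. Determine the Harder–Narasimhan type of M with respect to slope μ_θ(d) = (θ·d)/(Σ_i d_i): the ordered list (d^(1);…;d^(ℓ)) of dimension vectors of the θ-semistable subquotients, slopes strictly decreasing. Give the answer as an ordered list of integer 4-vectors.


Barcode: M ≅ I[1,1], I[1,2], I[1,4]^2, I[3,3]^2. HN layers by μ_θ (3 steps, strictly decreasing):
  μ^(1)=59; μ^(2)=53/2; μ^(3)=-32

((0, 0, 2, 0); (0, 0, 2, 2); (4, 3, 0, 0))


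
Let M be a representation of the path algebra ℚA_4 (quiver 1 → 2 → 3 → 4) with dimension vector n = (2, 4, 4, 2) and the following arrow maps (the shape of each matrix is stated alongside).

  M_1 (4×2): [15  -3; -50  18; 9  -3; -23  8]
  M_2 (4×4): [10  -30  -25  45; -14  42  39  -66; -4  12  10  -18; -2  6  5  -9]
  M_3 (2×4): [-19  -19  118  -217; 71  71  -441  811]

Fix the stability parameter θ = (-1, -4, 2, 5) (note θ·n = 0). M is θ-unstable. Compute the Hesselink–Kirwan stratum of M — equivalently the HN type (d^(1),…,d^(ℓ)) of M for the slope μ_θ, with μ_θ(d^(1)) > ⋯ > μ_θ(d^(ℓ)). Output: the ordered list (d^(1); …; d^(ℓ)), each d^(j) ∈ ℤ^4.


Interval decomposition of M: I[1,3], I[1,4], I[2,2]^2, I[3,3], I[3,4].
HN type (ℓ=4): μ^(1)=5; μ^(2)=2; μ^(3)=-5/2; μ^(4)=-4

((0, 0, 0, 2); (0, 0, 4, 0); (2, 2, 0, 0); (0, 2, 0, 0))


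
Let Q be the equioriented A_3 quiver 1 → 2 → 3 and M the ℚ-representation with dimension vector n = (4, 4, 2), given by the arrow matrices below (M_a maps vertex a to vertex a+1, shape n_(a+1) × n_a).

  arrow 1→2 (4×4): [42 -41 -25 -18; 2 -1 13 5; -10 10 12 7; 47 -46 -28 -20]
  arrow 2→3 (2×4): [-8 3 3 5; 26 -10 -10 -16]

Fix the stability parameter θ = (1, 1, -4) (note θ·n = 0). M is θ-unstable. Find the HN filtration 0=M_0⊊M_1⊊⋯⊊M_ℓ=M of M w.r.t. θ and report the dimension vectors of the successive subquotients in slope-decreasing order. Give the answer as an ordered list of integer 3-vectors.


Interval decomposition of M: I[1,1], I[1,2], I[1,3]^2, I[2,2].
HN type (ℓ=2): μ^(1)=1; μ^(2)=-2/3

((2, 2, 0); (2, 2, 2))


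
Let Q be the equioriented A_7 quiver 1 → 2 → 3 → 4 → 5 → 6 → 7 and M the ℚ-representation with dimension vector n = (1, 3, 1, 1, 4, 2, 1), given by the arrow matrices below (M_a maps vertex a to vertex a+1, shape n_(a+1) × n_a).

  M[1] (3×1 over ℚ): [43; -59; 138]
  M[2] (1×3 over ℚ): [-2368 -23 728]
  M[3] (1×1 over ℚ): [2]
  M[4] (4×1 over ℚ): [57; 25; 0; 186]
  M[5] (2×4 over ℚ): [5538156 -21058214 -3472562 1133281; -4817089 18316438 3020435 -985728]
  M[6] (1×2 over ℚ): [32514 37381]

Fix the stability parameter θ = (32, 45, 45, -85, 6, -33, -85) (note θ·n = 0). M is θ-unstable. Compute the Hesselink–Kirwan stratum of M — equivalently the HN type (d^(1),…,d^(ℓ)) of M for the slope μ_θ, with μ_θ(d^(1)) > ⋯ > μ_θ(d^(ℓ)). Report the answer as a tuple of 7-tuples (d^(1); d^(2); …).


Barcode: M ≅ I[1,7], I[2,2]^2, I[5,5]^2, I[5,6]. HN layers by μ_θ (4 steps, strictly decreasing):
  μ^(1)=45; μ^(2)=6; μ^(3)=-75/7; μ^(4)=-27/2

((0, 2, 0, 0, 0, 0, 0); (0, 0, 0, 0, 2, 0, 0); (1, 1, 1, 1, 1, 1, 1); (0, 0, 0, 0, 1, 1, 0))


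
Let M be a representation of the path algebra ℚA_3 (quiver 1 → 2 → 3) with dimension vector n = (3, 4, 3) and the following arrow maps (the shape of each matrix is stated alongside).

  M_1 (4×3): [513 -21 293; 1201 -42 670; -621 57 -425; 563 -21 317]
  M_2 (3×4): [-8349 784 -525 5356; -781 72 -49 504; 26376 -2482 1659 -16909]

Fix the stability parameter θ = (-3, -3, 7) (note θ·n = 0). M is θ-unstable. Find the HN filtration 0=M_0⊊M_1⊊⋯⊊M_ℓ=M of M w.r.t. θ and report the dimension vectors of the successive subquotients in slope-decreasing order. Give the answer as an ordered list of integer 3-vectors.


Barcode: M ≅ I[1,1], I[1,2]^2, I[2,3]^2, I[3,3]. HN layers by μ_θ (2 steps, strictly decreasing):
  μ^(1)=7; μ^(2)=-3

((0, 0, 3); (3, 4, 0))


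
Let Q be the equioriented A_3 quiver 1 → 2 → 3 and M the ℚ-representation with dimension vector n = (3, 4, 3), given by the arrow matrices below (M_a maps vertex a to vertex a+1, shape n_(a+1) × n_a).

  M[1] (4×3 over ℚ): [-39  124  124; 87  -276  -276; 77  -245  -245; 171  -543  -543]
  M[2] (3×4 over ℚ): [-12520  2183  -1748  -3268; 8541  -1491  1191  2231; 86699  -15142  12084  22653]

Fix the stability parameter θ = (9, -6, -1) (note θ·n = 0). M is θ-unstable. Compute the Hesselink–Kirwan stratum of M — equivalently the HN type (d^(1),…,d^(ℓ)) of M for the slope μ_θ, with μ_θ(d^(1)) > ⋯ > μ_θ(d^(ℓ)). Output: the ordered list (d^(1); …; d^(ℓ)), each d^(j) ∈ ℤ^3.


Via rank(M_{q-1}∘⋯∘M_p): M ≅ I[1,1], I[1,3]^2, I[2,2], I[2,3].
μ_θ-semistable layers: μ^(1)=9; μ^(2)=2/3; μ^(3)=-1; μ^(4)=-6

((1, 0, 0); (2, 2, 2); (0, 0, 1); (0, 2, 0))


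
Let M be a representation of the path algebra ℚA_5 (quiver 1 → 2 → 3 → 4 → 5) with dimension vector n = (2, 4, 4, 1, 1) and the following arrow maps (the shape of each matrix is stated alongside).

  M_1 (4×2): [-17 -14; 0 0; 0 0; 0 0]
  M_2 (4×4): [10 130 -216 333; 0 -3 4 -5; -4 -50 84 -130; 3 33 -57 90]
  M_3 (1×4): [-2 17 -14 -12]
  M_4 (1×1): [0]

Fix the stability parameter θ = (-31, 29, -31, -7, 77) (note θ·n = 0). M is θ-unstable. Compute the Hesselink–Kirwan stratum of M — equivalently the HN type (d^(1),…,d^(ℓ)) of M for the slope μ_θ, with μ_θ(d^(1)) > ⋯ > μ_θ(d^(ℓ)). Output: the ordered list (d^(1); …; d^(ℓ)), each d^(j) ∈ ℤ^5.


Interval decomposition of M: I[1,1], I[1,3], I[2,2], I[2,3], I[2,4], I[3,3], I[5,5].
HN type (ℓ=5): μ^(1)=77; μ^(2)=29; μ^(3)=-1; μ^(4)=-3; μ^(5)=-31

((0, 0, 0, 0, 1); (0, 1, 0, 0, 0); (0, 2, 2, 0, 0); (0, 1, 1, 1, 0); (2, 0, 1, 0, 0))


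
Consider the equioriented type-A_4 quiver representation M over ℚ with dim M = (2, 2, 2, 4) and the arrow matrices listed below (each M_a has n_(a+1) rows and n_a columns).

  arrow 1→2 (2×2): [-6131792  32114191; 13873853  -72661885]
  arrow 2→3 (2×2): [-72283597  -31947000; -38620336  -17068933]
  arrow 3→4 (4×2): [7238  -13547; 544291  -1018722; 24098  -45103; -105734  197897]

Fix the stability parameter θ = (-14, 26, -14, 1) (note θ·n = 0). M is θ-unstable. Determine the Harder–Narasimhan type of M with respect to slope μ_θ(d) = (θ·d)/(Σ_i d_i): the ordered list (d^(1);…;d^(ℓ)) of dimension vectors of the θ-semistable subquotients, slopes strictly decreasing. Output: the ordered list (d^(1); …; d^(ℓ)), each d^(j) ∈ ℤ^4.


Interval decomposition of M: I[1,4]^2, I[4,4]^2.
HN type (ℓ=3): μ^(1)=13/3; μ^(2)=1; μ^(3)=-14

((0, 2, 2, 2); (0, 0, 0, 2); (2, 0, 0, 0))


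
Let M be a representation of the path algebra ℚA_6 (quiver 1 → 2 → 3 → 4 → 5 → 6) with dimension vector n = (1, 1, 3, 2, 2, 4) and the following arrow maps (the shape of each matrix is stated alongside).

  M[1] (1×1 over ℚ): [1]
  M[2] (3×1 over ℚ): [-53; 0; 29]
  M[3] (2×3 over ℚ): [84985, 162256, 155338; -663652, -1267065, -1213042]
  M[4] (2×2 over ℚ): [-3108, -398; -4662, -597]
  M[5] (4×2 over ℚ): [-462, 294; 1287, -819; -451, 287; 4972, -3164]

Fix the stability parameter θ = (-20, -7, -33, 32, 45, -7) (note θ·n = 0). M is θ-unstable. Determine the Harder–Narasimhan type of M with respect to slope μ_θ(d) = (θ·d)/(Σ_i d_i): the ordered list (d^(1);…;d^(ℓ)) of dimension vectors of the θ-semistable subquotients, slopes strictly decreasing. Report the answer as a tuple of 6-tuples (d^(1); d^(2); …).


Via rank(M_{q-1}∘⋯∘M_p): M ≅ I[1,4], I[3,3], I[3,6], I[5,5], I[6,6]^3.
μ_θ-semistable layers: μ^(1)=45; μ^(2)=32; μ^(3)=70/3; μ^(4)=-7; μ^(5)=-20; μ^(6)=-33

((0, 0, 0, 0, 1, 0); (0, 0, 0, 1, 0, 0); (0, 0, 0, 1, 1, 1); (0, 0, 0, 0, 0, 3); (1, 1, 1, 0, 0, 0); (0, 0, 2, 0, 0, 0))


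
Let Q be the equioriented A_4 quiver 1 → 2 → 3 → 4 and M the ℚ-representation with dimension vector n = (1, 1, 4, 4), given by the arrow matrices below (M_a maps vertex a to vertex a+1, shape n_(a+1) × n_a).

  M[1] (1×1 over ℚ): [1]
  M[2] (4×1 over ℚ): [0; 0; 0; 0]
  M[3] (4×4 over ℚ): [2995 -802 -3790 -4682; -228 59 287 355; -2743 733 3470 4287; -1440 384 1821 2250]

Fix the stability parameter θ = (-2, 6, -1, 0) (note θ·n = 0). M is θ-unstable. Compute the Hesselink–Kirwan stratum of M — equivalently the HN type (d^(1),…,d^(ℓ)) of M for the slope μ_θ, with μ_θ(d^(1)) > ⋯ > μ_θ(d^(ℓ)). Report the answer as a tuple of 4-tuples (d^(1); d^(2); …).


Barcode: M ≅ I[1,2], I[3,3], I[3,4]^3, I[4,4]. HN layers by μ_θ (4 steps, strictly decreasing):
  μ^(1)=6; μ^(2)=0; μ^(3)=-1; μ^(4)=-2

((0, 1, 0, 0); (0, 0, 0, 4); (0, 0, 4, 0); (1, 0, 0, 0))


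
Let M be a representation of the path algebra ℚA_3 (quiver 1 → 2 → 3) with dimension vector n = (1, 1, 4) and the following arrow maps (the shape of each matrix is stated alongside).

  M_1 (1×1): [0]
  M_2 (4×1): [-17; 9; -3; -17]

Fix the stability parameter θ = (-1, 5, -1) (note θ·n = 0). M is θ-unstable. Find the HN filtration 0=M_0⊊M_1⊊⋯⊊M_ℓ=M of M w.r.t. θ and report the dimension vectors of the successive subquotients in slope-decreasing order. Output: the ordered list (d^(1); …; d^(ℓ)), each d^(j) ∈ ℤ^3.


Barcode: M ≅ I[1,1], I[2,3], I[3,3]^3. HN layers by μ_θ (2 steps, strictly decreasing):
  μ^(1)=2; μ^(2)=-1

((0, 1, 1); (1, 0, 3))


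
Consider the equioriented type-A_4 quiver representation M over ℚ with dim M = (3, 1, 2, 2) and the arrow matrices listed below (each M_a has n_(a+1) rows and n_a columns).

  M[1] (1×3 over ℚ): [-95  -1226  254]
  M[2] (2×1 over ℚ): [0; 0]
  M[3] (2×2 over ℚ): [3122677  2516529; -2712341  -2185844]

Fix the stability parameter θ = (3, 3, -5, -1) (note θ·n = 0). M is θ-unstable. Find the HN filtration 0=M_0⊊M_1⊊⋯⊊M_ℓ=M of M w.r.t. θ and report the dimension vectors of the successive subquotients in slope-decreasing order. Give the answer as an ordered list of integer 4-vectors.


Interval decomposition of M: I[1,1]^2, I[1,2], I[3,4]^2.
HN type (ℓ=3): μ^(1)=3; μ^(2)=-1; μ^(3)=-5

((3, 1, 0, 0); (0, 0, 0, 2); (0, 0, 2, 0))


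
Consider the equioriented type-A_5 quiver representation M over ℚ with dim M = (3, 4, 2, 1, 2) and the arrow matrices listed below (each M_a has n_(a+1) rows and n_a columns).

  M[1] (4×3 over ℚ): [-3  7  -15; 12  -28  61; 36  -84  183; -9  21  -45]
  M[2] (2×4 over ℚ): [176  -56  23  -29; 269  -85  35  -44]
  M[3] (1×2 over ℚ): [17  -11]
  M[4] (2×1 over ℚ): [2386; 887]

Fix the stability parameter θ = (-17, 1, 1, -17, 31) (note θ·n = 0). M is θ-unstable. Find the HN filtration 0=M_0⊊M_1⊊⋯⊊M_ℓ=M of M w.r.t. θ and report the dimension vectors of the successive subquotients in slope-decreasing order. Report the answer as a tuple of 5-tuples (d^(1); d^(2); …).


Via rank(M_{q-1}∘⋯∘M_p): M ≅ I[1,1], I[1,3], I[1,5], I[2,2]^2, I[5,5].
μ_θ-semistable layers: μ^(1)=31; μ^(2)=1; μ^(3)=-5; μ^(4)=-17

((0, 0, 0, 0, 2); (0, 3, 1, 0, 0); (0, 1, 1, 1, 0); (3, 0, 0, 0, 0))


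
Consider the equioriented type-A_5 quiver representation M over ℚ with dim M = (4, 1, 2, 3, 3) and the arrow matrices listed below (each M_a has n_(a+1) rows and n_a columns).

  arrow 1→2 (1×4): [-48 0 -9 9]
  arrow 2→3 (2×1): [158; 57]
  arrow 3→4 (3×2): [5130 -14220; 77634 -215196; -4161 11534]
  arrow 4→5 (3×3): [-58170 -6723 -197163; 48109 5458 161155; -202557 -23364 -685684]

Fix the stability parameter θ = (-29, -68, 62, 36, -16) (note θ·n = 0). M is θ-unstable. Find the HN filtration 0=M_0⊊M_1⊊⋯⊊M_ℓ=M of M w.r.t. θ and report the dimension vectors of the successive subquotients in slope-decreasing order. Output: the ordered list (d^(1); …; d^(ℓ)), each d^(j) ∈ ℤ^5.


Via rank(M_{q-1}∘⋯∘M_p): M ≅ I[1,1]^3, I[1,3], I[3,5], I[4,5]^2.
μ_θ-semistable layers: μ^(1)=62; μ^(2)=82/3; μ^(3)=10; μ^(4)=-29; μ^(5)=-97/2

((0, 0, 1, 0, 0); (0, 0, 1, 1, 1); (0, 0, 0, 2, 2); (3, 0, 0, 0, 0); (1, 1, 0, 0, 0))


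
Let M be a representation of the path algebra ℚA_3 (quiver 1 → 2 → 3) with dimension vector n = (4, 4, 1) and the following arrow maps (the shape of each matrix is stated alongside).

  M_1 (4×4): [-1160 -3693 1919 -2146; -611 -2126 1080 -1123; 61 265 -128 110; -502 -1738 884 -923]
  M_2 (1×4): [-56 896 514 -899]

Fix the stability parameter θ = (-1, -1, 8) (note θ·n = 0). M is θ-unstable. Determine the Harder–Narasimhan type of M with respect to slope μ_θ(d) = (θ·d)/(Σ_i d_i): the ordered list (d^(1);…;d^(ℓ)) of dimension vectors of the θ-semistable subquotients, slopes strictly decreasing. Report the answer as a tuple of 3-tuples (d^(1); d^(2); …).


Interval decomposition of M: I[1,2]^3, I[1,3].
HN type (ℓ=2): μ^(1)=8; μ^(2)=-1

((0, 0, 1); (4, 4, 0))


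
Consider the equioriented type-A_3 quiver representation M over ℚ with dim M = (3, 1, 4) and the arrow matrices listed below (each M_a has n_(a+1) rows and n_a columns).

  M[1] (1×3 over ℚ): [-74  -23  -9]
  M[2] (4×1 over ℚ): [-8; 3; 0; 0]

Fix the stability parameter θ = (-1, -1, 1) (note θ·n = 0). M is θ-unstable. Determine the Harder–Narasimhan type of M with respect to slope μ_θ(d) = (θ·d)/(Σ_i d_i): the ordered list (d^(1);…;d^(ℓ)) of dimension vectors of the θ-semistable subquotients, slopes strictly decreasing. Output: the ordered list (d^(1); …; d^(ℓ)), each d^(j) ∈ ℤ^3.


Barcode: M ≅ I[1,1]^2, I[1,3], I[3,3]^3. HN layers by μ_θ (2 steps, strictly decreasing):
  μ^(1)=1; μ^(2)=-1

((0, 0, 4); (3, 1, 0))


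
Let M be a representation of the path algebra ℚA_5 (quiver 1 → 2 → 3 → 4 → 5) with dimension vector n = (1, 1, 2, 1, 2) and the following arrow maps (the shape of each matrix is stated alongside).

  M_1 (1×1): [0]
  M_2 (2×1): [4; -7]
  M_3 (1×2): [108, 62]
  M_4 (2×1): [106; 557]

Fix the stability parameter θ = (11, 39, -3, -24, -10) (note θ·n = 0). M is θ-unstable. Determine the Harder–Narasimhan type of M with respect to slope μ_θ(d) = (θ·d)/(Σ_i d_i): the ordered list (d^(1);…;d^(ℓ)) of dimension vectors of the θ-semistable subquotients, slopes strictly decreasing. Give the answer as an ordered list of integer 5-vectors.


Barcode: M ≅ I[1,1], I[2,5], I[3,3], I[5,5]. HN layers by μ_θ (4 steps, strictly decreasing):
  μ^(1)=11; μ^(2)=1/2; μ^(3)=-3; μ^(4)=-10

((1, 0, 0, 0, 0); (0, 1, 1, 1, 1); (0, 0, 1, 0, 0); (0, 0, 0, 0, 1))


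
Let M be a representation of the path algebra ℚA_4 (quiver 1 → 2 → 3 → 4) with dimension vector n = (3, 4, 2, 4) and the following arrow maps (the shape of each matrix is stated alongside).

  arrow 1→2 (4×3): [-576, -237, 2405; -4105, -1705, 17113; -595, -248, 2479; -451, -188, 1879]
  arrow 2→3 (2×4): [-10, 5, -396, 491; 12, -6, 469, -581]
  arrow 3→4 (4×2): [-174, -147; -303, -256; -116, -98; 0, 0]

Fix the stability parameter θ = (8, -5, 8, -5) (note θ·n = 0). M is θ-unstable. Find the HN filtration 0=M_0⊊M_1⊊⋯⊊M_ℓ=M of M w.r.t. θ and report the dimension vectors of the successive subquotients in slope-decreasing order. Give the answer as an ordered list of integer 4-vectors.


Via rank(M_{q-1}∘⋯∘M_p): M ≅ I[1,2], I[1,4]^2, I[2,2], I[4,4]^2.
μ_θ-semistable layers: μ^(1)=3/2; μ^(2)=-5

((3, 3, 2, 2); (0, 1, 0, 2))


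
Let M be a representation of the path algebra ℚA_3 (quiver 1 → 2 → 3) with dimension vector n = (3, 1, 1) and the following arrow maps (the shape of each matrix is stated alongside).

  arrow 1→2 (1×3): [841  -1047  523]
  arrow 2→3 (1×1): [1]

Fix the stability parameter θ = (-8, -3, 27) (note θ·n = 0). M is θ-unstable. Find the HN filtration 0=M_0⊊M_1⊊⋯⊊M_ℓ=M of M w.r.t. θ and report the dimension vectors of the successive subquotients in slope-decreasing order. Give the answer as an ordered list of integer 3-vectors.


Via rank(M_{q-1}∘⋯∘M_p): M ≅ I[1,1]^2, I[1,3].
μ_θ-semistable layers: μ^(1)=27; μ^(2)=-3; μ^(3)=-8

((0, 0, 1); (0, 1, 0); (3, 0, 0))


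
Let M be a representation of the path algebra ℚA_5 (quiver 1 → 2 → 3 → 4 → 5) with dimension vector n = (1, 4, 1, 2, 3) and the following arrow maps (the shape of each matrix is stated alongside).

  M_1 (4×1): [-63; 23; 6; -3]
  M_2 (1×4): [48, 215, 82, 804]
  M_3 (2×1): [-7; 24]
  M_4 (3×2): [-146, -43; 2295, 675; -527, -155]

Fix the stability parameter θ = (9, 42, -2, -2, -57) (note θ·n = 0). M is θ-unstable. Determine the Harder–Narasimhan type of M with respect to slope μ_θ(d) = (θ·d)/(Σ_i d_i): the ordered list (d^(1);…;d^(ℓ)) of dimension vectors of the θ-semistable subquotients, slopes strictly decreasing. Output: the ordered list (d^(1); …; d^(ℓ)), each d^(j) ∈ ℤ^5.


Via rank(M_{q-1}∘⋯∘M_p): M ≅ I[1,5], I[2,2]^3, I[4,5], I[5,5].
μ_θ-semistable layers: μ^(1)=42; μ^(2)=-2; μ^(3)=-59/2; μ^(4)=-57

((0, 3, 0, 0, 0); (1, 1, 1, 1, 1); (0, 0, 0, 1, 1); (0, 0, 0, 0, 1))


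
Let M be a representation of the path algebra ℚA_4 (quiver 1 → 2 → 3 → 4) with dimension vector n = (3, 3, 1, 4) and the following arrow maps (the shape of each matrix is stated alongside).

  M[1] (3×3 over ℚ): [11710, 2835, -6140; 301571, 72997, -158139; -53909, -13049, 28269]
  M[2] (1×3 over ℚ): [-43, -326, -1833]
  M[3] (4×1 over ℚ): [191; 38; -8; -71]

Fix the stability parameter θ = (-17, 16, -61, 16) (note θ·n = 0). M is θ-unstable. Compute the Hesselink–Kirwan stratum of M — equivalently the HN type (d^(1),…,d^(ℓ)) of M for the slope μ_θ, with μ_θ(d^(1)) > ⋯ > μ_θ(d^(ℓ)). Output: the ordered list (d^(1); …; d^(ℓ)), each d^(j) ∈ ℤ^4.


Interval decomposition of M: I[1,2]^2, I[1,4], I[4,4]^3.
HN type (ℓ=3): μ^(1)=16; μ^(2)=-17; μ^(3)=-62/3

((0, 2, 0, 4); (2, 0, 0, 0); (1, 1, 1, 0))


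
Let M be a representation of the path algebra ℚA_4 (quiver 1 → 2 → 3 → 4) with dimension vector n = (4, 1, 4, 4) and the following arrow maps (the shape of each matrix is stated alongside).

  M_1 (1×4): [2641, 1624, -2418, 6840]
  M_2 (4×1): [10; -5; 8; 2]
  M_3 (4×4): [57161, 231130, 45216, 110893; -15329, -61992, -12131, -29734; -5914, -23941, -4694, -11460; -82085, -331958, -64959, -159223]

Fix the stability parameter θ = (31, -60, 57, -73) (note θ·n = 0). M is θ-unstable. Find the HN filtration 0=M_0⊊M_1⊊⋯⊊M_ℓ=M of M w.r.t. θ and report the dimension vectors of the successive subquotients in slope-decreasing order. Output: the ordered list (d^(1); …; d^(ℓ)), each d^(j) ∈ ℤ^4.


Interval decomposition of M: I[1,1]^3, I[1,4], I[3,4]^3.
HN type (ℓ=3): μ^(1)=31; μ^(2)=-8; μ^(3)=-29/2

((3, 0, 0, 0); (0, 0, 4, 4); (1, 1, 0, 0))


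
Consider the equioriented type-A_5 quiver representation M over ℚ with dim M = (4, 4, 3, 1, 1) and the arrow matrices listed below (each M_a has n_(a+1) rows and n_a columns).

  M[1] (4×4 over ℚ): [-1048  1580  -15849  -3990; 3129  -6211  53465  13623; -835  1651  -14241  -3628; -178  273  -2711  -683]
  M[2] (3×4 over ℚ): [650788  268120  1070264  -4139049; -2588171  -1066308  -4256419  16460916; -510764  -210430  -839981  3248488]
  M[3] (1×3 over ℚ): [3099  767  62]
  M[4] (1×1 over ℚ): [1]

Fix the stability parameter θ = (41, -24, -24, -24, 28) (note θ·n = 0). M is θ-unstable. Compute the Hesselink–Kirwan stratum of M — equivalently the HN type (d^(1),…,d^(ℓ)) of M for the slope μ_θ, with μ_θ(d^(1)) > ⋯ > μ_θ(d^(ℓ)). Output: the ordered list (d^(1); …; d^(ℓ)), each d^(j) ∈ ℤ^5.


Via rank(M_{q-1}∘⋯∘M_p): M ≅ I[1,2], I[1,3]^2, I[1,5].
μ_θ-semistable layers: μ^(1)=28; μ^(2)=17/2; μ^(3)=-7/3; μ^(4)=-31/4

((0, 0, 0, 0, 1); (1, 1, 0, 0, 0); (2, 2, 2, 0, 0); (1, 1, 1, 1, 0))


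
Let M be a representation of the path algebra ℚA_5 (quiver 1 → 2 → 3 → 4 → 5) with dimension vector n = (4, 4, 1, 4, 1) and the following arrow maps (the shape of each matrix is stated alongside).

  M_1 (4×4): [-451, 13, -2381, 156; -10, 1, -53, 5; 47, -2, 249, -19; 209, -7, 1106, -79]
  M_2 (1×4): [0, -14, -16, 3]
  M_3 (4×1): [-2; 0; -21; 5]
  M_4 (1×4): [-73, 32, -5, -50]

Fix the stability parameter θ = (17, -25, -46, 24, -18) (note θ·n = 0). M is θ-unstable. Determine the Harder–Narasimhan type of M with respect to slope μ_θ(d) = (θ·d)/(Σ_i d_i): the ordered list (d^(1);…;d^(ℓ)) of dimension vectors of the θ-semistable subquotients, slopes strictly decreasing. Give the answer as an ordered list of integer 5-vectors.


Barcode: M ≅ I[1,2]^3, I[1,5], I[4,4]^3. HN layers by μ_θ (4 steps, strictly decreasing):
  μ^(1)=24; μ^(2)=3; μ^(3)=-4; μ^(4)=-18

((0, 0, 0, 3, 0); (0, 0, 0, 1, 1); (3, 3, 0, 0, 0); (1, 1, 1, 0, 0))


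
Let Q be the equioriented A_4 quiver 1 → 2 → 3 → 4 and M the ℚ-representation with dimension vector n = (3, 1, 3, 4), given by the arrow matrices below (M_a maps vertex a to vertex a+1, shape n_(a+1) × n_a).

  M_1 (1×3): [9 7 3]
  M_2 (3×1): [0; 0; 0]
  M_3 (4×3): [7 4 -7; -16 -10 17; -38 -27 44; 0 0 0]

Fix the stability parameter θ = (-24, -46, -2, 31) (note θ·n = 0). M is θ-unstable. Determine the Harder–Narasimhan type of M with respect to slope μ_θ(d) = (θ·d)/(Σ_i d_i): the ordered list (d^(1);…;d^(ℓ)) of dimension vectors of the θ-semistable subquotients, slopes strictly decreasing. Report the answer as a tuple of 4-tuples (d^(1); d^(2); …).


Interval decomposition of M: I[1,1]^2, I[1,2], I[3,4]^3, I[4,4].
HN type (ℓ=4): μ^(1)=31; μ^(2)=-2; μ^(3)=-24; μ^(4)=-35

((0, 0, 0, 4); (0, 0, 3, 0); (2, 0, 0, 0); (1, 1, 0, 0))


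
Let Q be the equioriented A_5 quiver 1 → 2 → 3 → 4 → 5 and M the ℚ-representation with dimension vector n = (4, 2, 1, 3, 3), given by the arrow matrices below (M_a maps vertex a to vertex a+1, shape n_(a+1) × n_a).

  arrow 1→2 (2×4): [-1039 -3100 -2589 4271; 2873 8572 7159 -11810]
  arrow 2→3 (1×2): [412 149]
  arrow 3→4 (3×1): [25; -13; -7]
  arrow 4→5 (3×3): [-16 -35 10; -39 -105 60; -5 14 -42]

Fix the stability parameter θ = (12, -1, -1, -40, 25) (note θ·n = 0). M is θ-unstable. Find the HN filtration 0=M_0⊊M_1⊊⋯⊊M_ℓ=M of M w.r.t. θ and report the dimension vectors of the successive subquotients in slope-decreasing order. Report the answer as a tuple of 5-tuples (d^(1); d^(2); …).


Via rank(M_{q-1}∘⋯∘M_p): M ≅ I[1,1]^2, I[1,2], I[1,5], I[4,4], I[4,5], I[5,5].
μ_θ-semistable layers: μ^(1)=25; μ^(2)=12; μ^(3)=11/2; μ^(4)=-15/2; μ^(5)=-40

((0, 0, 0, 0, 3); (2, 0, 0, 0, 0); (1, 1, 0, 0, 0); (1, 1, 1, 1, 0); (0, 0, 0, 2, 0))


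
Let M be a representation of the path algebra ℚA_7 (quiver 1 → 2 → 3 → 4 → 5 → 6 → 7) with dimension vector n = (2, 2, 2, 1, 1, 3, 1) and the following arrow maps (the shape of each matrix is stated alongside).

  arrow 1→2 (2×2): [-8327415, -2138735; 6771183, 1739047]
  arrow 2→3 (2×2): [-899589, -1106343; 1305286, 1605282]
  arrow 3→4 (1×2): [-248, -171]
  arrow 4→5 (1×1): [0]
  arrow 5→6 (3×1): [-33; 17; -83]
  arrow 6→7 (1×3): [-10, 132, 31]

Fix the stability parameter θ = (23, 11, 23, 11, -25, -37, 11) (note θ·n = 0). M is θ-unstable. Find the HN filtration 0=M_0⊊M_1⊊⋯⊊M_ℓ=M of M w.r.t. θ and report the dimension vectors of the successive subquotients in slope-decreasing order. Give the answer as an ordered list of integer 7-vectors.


Interval decomposition of M: I[1,1], I[1,4], I[2,2], I[3,3], I[5,7], I[6,6]^2.
HN type (ℓ=5): μ^(1)=23; μ^(2)=17; μ^(3)=11; μ^(4)=-31; μ^(5)=-37

((1, 0, 1, 0, 0, 0, 0); (1, 1, 1, 1, 0, 0, 0); (0, 1, 0, 0, 0, 0, 1); (0, 0, 0, 0, 1, 1, 0); (0, 0, 0, 0, 0, 2, 0))


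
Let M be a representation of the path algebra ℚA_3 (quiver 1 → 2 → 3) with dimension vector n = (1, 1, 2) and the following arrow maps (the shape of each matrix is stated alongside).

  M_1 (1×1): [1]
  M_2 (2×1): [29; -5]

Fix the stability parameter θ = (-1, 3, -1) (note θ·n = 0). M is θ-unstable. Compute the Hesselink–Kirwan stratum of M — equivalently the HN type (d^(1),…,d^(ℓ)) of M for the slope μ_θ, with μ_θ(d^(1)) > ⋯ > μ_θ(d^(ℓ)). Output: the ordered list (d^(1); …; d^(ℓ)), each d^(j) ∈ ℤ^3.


Barcode: M ≅ I[1,3], I[3,3]. HN layers by μ_θ (2 steps, strictly decreasing):
  μ^(1)=1; μ^(2)=-1

((0, 1, 1); (1, 0, 1))


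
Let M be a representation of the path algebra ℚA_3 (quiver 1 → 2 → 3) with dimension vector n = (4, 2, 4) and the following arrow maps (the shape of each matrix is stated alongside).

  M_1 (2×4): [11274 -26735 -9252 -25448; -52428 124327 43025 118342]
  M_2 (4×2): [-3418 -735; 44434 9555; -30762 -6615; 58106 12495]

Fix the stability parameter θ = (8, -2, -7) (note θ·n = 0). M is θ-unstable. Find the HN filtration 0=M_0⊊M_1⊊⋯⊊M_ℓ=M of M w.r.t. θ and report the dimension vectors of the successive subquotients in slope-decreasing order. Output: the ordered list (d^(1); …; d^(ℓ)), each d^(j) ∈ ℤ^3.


Interval decomposition of M: I[1,1]^2, I[1,2], I[1,3], I[3,3]^3.
HN type (ℓ=4): μ^(1)=8; μ^(2)=3; μ^(3)=-1/3; μ^(4)=-7

((2, 0, 0); (1, 1, 0); (1, 1, 1); (0, 0, 3))


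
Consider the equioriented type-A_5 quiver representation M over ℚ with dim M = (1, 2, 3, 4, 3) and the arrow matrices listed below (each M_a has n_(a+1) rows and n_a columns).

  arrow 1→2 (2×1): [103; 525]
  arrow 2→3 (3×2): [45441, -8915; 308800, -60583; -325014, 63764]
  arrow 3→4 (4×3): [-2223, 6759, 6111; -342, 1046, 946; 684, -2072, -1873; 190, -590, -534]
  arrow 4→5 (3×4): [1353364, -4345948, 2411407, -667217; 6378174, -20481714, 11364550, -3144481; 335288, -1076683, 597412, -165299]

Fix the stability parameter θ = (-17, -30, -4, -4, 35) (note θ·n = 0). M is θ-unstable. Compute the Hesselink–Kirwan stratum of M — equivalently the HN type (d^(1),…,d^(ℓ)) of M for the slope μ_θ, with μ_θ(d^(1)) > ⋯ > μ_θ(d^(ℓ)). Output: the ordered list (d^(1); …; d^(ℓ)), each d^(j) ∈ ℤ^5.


Via rank(M_{q-1}∘⋯∘M_p): M ≅ I[1,4], I[2,3], I[3,5], I[4,5]^2.
μ_θ-semistable layers: μ^(1)=35; μ^(2)=-4; μ^(3)=-47/2; μ^(4)=-30

((0, 0, 0, 0, 3); (0, 0, 3, 4, 0); (1, 1, 0, 0, 0); (0, 1, 0, 0, 0))


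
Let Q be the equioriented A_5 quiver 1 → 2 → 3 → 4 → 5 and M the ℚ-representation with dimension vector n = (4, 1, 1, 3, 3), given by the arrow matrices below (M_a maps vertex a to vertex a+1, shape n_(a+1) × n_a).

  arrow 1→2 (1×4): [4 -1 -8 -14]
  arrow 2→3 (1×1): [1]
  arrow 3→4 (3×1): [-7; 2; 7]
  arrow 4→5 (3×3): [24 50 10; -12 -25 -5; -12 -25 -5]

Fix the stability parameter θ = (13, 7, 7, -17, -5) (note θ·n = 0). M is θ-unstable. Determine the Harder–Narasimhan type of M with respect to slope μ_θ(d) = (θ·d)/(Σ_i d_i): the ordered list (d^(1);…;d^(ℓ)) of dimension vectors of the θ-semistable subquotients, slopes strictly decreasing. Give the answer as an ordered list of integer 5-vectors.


Barcode: M ≅ I[1,1]^3, I[1,5], I[4,4]^2, I[5,5]^2. HN layers by μ_θ (4 steps, strictly decreasing):
  μ^(1)=13; μ^(2)=1; μ^(3)=-5; μ^(4)=-17

((3, 0, 0, 0, 0); (1, 1, 1, 1, 1); (0, 0, 0, 0, 2); (0, 0, 0, 2, 0))


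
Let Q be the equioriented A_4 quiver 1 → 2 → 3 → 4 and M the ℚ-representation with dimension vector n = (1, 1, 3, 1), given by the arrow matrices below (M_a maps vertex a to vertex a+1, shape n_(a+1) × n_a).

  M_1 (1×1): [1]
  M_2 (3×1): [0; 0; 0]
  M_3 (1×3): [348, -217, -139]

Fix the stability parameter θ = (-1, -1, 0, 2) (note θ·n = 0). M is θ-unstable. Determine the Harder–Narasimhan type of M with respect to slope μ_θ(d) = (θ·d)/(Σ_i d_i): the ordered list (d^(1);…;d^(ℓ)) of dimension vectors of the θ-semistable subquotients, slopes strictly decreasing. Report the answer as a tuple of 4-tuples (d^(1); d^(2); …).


Barcode: M ≅ I[1,2], I[3,3]^2, I[3,4]. HN layers by μ_θ (3 steps, strictly decreasing):
  μ^(1)=2; μ^(2)=0; μ^(3)=-1

((0, 0, 0, 1); (0, 0, 3, 0); (1, 1, 0, 0))


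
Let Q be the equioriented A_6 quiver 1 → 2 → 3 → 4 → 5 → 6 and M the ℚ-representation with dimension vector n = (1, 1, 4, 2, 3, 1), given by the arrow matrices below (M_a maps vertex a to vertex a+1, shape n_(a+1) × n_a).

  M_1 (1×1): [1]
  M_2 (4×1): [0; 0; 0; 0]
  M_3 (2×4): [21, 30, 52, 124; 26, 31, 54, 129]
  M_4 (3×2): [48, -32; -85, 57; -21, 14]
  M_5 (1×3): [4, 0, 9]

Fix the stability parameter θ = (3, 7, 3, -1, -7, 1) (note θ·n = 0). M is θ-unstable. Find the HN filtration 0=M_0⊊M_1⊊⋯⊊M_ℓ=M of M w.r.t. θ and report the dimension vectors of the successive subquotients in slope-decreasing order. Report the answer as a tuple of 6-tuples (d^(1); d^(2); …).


Barcode: M ≅ I[1,2], I[3,3]^2, I[3,5], I[3,6], I[5,5]. HN layers by μ_θ (5 steps, strictly decreasing):
  μ^(1)=7; μ^(2)=3; μ^(3)=1; μ^(4)=-5/3; μ^(5)=-7

((0, 1, 0, 0, 0, 0); (1, 0, 2, 0, 0, 0); (0, 0, 0, 0, 0, 1); (0, 0, 2, 2, 2, 0); (0, 0, 0, 0, 1, 0))


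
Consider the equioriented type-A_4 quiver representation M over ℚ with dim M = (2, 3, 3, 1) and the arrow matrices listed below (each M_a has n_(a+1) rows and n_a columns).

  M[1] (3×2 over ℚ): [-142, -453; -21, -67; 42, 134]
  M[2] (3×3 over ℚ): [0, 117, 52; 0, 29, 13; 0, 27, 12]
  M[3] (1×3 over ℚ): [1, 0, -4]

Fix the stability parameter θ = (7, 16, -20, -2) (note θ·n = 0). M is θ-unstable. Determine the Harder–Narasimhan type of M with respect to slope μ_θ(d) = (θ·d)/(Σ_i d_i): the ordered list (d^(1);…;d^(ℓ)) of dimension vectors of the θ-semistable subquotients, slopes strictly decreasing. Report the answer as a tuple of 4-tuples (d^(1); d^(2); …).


Barcode: M ≅ I[1,2], I[1,4], I[2,3], I[3,3]. HN layers by μ_θ (5 steps, strictly decreasing):
  μ^(1)=16; μ^(2)=7; μ^(3)=1/4; μ^(4)=-2; μ^(5)=-20

((0, 1, 0, 0); (1, 0, 0, 0); (1, 1, 1, 1); (0, 1, 1, 0); (0, 0, 1, 0))


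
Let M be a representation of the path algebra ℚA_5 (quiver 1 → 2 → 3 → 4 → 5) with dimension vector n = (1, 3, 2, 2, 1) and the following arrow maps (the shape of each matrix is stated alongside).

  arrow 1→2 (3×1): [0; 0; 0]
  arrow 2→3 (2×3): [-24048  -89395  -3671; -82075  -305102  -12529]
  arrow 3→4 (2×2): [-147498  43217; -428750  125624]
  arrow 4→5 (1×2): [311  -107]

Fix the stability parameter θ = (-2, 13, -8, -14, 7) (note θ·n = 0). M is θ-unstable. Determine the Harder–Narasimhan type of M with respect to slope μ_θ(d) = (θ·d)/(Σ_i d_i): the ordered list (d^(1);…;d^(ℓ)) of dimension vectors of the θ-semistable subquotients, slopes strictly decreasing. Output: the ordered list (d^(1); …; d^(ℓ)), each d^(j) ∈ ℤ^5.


Via rank(M_{q-1}∘⋯∘M_p): M ≅ I[1,1], I[2,2], I[2,4], I[2,5].
μ_θ-semistable layers: μ^(1)=13; μ^(2)=7; μ^(3)=-2; μ^(4)=-3

((0, 1, 0, 0, 0); (0, 0, 0, 0, 1); (1, 0, 0, 0, 0); (0, 2, 2, 2, 0))


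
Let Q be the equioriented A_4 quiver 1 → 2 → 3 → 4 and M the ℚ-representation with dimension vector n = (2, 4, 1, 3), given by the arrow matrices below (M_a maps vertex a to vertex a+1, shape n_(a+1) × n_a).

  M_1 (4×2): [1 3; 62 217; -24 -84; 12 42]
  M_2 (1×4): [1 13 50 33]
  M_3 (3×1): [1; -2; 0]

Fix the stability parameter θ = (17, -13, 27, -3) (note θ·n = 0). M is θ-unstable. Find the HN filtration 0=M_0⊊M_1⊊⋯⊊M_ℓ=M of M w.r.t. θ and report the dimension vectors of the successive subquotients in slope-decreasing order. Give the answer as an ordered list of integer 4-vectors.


Via rank(M_{q-1}∘⋯∘M_p): M ≅ I[1,2], I[1,4], I[2,2]^2, I[4,4]^2.
μ_θ-semistable layers: μ^(1)=12; μ^(2)=2; μ^(3)=-3; μ^(4)=-13

((0, 0, 1, 1); (2, 2, 0, 0); (0, 0, 0, 2); (0, 2, 0, 0))
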